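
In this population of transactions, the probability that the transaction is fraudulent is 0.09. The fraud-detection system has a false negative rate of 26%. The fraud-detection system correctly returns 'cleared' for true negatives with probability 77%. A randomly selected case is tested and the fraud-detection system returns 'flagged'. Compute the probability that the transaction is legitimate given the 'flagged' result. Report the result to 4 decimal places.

P(¬H | E) ≈ 0.7586

Let H be the event that the transaction is fraudulent. P(H) = 0.09, so P(¬H) = 0.91. With E the 'flagged' result, P(E|H) = 0.74 and P(E|¬H) = 0.23.
P(E) = 0.74·0.09 + 0.23·0.91 = 0.066600 + 0.20930 = 0.27590.
By Bayes' theorem, P(H|E) = 0.066600 / 0.27590 = 0.2414. Hence P(¬H|E) = 1 − 0.2414 = 0.7586.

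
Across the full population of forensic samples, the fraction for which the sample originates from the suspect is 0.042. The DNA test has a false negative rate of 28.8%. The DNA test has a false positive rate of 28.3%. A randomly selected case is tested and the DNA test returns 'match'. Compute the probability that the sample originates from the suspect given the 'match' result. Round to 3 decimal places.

P(H | E) ≈ 0.099

Let H be the event that the sample originates from the suspect. P(H) = 0.042, so P(¬H) = 0.958. With E the 'match' result, P(E|H) = 0.712 and P(E|¬H) = 0.283.
P(E) = 0.712·0.042 + 0.283·0.958 = 0.029904 + 0.27111 = 0.30102.
By Bayes' theorem, P(H|E) = 0.029904 / 0.30102 = 0.099.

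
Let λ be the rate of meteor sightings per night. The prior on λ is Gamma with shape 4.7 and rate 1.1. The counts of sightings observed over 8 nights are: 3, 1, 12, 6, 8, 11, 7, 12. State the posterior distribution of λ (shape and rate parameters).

Total count ∑xᵢ = 60 over n = 8 nights.
Gamma is conjugate to the Poisson likelihood: posterior is Gamma(shape = 4.7+60 = 64.7, rate = 1.1+8 = 9.1).

Posterior: Gamma(shape=64.7, rate=9.1)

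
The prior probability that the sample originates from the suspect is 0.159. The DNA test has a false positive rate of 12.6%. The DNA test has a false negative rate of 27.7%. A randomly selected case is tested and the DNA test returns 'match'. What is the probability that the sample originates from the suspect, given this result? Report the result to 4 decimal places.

Let H be the event that the sample originates from the suspect. P(H) = 0.159, so P(¬H) = 0.841. With E the 'match' result, P(E|H) = 0.723 and P(E|¬H) = 0.126.
P(E) = 0.723·0.159 + 0.126·0.841 = 0.11496 + 0.10597 = 0.22092.
By Bayes' theorem, P(H|E) = 0.11496 / 0.22092 = 0.5203.

P(H | E) ≈ 0.5203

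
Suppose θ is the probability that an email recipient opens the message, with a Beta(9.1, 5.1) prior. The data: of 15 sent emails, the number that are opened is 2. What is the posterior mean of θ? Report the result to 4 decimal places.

Observing 2 successes and 13 failures updates Beta(9.1, 5.1) by adding the success and failure counts to the two shape parameters: α = 9.1+2 = 11.1, β = 5.1+13 = 18.1.
E[θ | data] = 11.1/(11.1+18.1) = 0.3801.

Posterior mean ≈ 0.3801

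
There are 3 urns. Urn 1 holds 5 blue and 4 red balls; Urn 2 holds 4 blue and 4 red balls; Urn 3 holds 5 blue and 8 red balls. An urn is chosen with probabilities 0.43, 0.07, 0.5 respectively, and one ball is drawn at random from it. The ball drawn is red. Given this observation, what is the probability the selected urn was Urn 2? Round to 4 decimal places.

P(red|Urn 1) = 0.4444; P(red|Urn 2) = 0.5; P(red|Urn 3) = 0.6154.
Prior × likelihood for each source: 0.43·0.4444=0.1911, 0.07·0.5=0.03500, 0.5·0.6154=0.3077. Summing gives P(red) = 0.53380.
P(Urn 2 | red) = 0.03500 / 0.53380 = 0.0656.

Posterior probability ≈ 0.0656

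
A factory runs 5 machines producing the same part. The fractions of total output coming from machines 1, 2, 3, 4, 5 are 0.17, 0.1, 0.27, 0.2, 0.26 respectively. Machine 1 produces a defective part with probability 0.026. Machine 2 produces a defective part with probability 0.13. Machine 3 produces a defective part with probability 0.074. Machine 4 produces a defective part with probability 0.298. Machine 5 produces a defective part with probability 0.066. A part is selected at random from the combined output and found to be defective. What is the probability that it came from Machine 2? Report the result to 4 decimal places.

Posterior probability ≈ 0.1139

Tabulate prior·likelihood by source: [1] prior 0.17, lik 0.026, product 0.004420; [2] prior 0.1, lik 0.13, product 0.01300; [3] prior 0.27, lik 0.074, product 0.01998; [4] prior 0.2, lik 0.298, product 0.05960; [5] prior 0.26, lik 0.066, product 0.01716.
Normalizing constant = 0.11416; the posterior for Machine 2 is its product over the sum, 0.01300/0.11416 = 0.1139.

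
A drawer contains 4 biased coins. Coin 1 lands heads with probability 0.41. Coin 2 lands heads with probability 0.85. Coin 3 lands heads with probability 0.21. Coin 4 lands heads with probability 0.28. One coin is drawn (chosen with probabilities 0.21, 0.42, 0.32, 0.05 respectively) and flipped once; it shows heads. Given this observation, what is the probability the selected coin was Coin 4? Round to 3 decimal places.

Posterior probability ≈ 0.027

P(heads|C1) = 0.41; P(heads|C2) = 0.85; P(heads|C3) = 0.21; P(heads|C4) = 0.28.
Prior × likelihood for each source: 0.21·0.41=0.08610, 0.42·0.85=0.3570, 0.32·0.21=0.06720, 0.05·0.28=0.01400. Summing gives P(heads) = 0.52430.
P(Coin 4 | heads) = 0.01400 / 0.52430 = 0.027.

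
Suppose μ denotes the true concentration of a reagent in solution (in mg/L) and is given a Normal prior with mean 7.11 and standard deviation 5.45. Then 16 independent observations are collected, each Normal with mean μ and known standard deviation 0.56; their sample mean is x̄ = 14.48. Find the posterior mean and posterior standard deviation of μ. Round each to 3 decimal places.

Posterior mean ≈ 14.475; posterior SD ≈ 0.140

Prior precision 1/τ₀² = 1/5.45² = 0.0336672; data precision n/σ² = 16/0.56² = 51.0204.
Posterior precision = 0.0336672 + 51.0204 = 51.0541, giving posterior SD = 1/√51.0541 = 0.140.
Posterior mean = (0.0336672·7.11 + 51.0204·14.48) / 51.0541 = 14.475.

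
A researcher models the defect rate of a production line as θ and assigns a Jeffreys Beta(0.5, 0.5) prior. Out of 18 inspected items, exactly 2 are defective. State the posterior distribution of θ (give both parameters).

The binomial likelihood is conjugate to the Beta prior: with 2 successes and 16 failures, the posterior is Beta(0.5+2, 0.5+16) = Beta(2.5, 16.5).

Posterior: Beta(2.5, 16.5)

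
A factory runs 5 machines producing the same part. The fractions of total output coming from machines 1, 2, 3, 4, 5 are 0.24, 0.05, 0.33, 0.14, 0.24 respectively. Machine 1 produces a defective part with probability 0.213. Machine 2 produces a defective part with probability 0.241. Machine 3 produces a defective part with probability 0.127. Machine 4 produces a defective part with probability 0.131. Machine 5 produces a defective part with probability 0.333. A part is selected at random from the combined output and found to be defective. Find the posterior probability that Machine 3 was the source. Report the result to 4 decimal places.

Posterior probability ≈ 0.2061

Tabulate prior·likelihood by source: [1] prior 0.24, lik 0.213, product 0.05112; [2] prior 0.05, lik 0.241, product 0.01205; [3] prior 0.33, lik 0.127, product 0.04191; [4] prior 0.14, lik 0.131, product 0.01834; [5] prior 0.24, lik 0.333, product 0.07992.
Normalizing constant = 0.20334; the posterior for Machine 3 is its product over the sum, 0.04191/0.20334 = 0.2061.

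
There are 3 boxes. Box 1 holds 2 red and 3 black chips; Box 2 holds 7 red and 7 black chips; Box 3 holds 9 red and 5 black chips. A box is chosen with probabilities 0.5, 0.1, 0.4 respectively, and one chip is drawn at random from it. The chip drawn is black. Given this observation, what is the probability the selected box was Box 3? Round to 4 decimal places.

Tabulate prior·likelihood by source: [1] prior 0.5, lik 0.6, product 0.3000; [2] prior 0.1, lik 0.5, product 0.05000; [3] prior 0.4, lik 0.3571, product 0.1429.
Normalizing constant = 0.49286; the posterior for Box 3 is its product over the sum, 0.1429/0.49286 = 0.2899.

Posterior probability ≈ 0.2899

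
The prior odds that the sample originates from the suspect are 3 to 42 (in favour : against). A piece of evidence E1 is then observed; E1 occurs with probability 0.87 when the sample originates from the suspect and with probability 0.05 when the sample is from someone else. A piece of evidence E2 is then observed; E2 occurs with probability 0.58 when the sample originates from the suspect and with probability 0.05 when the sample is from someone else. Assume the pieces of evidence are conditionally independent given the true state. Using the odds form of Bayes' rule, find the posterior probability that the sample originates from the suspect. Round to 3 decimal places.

Prior odds = 3/42 = 0.071429. In log-odds, ln(0.071429) = -2.6391.
Add log likelihood ratios: ln(17.400) + ln(11.600) = 5.3075.
Posterior log-odds = 2.6684, so posterior odds = exp(2.6684) = 14.417. Converting, P(H|E) = 14.417/15.417 = 0.935.

Posterior probability ≈ 0.935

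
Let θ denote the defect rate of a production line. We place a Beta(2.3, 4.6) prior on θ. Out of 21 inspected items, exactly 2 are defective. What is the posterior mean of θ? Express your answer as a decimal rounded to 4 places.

The binomial likelihood is conjugate to the Beta prior: with 2 successes and 19 failures, the posterior is Beta(2.3+2, 4.6+19) = Beta(4.3, 23.6).
Posterior mean = α/(α+β) = 4.3/27.9 = 0.1541.

Posterior mean ≈ 0.1541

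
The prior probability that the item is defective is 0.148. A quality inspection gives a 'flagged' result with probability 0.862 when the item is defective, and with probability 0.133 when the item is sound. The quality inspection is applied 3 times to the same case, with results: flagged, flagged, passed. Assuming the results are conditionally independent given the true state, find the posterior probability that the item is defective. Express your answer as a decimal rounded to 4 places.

Let H be the event that the item is defective; start with P(H) = 0.148. P('flagged'|H) = 0.862, P('flagged'|¬H) = 0.133.
Update on result 1 ('flagged'): P(H) ← 0.862·0.1480 / (0.862·0.1480 + 0.133·0.8520) = 0.12758/0.24089 = 0.5296.
Update on result 2 ('flagged'): P(H) ← 0.862·0.5296 / (0.862·0.5296 + 0.133·0.4704) = 0.45651/0.51908 = 0.8795.
Update on result 3 ('passed'): P(H) ← 0.138·0.8795 / (0.138·0.8795 + 0.867·0.1205) = 0.12137/0.22587 = 0.5373.

Posterior P(H) ≈ 0.5373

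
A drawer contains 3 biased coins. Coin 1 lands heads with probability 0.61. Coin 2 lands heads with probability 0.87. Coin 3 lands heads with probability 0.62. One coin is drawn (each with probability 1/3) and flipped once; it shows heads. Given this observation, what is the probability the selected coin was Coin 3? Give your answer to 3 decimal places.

P(heads|C1) = 0.61; P(heads|C2) = 0.87; P(heads|C3) = 0.62.
Prior × likelihood for each source: 0.333333·0.61=0.2033, 0.333333·0.87=0.2900, 0.333333·0.62=0.2067. Summing gives P(heads) = 0.70000.
P(Coin 3 | heads) = 0.2067 / 0.70000 = 0.295.

Posterior probability ≈ 0.295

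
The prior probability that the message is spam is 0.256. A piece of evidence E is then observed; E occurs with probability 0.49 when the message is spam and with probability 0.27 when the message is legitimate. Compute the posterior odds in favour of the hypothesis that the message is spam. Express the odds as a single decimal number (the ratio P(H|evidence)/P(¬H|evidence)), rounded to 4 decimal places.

Posterior odds ≈ 0.6245

Prior odds = 0.256/(1−0.256) = 0.34409. In log-odds, ln(0.34409) = -1.0669.
Add log likelihood ratio: ln(1.8148) = 0.59598.
Posterior log-odds = -0.47088, so posterior odds = exp(-0.47088) = 0.62445.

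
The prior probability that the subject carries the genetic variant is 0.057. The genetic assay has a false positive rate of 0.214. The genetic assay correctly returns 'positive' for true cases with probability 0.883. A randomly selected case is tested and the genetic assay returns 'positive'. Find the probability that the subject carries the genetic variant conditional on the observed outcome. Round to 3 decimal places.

Write H for 'the subject carries the genetic variant'. Prior odds H:¬H = 0.057/0.943 = 0.060445. For the 'positive' outcome, the likelihood ratio is 0.883/0.214 = 4.1262.
Posterior odds = 0.060445 × 4.1262 = 0.24941, so P(H|E) = 0.24941/(1+0.24941) = 0.200.

P(H | E) ≈ 0.200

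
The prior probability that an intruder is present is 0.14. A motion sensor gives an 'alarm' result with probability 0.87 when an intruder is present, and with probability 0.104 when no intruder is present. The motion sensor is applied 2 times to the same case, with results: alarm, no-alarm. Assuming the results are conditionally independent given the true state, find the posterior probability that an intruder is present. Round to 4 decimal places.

Posterior P(H) ≈ 0.1650

Let H be the event that an intruder is present; start with P(H) = 0.14. P('alarm'|H) = 0.87, P('alarm'|¬H) = 0.104.
Update on result 1 ('alarm'): P(H) ← 0.87·0.1400 / (0.87·0.1400 + 0.104·0.8600) = 0.12180/0.21124 = 0.5766.
Update on result 2 ('no-alarm'): P(H) ← 0.13·0.5766 / (0.13·0.5766 + 0.896·0.4234) = 0.074957/0.45433 = 0.1650.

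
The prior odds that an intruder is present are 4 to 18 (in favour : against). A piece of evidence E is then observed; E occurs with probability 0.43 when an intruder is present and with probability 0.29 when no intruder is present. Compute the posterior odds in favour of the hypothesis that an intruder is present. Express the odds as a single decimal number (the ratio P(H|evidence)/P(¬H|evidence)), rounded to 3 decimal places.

Prior odds = 4/18 = 0.22222. In log-odds, ln(0.22222) = -1.5041.
Add log likelihood ratio: ln(1.4828) = 0.39390.
Posterior log-odds = -1.1102, so posterior odds = exp(-1.1102) = 0.32950.

Posterior odds ≈ 0.330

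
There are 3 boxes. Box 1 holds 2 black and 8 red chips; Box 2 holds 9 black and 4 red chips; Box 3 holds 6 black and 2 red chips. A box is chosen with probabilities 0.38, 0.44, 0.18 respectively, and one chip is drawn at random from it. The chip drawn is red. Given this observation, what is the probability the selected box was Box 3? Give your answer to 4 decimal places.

P(red|Box 1) = 0.8; P(red|Box 2) = 0.3077; P(red|Box 3) = 0.25.
Prior × likelihood for each source: 0.38·0.8=0.3040, 0.44·0.3077=0.1354, 0.18·0.25=0.04500. Summing gives P(red) = 0.48438.
P(Box 3 | red) = 0.04500 / 0.48438 = 0.0929.

Posterior probability ≈ 0.0929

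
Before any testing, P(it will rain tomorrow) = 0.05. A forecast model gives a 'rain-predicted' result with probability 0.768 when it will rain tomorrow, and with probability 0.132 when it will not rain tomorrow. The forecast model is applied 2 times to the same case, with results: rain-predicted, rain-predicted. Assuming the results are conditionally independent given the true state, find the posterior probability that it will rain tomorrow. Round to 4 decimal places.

Posterior P(H) ≈ 0.6405

With H the event that it will rain tomorrow, the joint likelihood of the observed sequence is P(data|H) = 0.768·0.768 = 0.58982 and P(data|¬H) = 0.132·0.132 = 0.017424.
Bayes: P(H|data) = 0.05·0.58982 / (0.05·0.58982 + 0.95·0.017424) = 0.029491/0.046044 = 0.6405.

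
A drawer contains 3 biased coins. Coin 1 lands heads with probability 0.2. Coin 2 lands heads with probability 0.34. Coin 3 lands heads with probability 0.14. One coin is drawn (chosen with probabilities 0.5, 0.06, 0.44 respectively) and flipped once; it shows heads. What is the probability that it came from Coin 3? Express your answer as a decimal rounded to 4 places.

Posterior probability ≈ 0.3385

Tabulate prior·likelihood by source: [1] prior 0.5, lik 0.2, product 0.1000; [2] prior 0.06, lik 0.34, product 0.02040; [3] prior 0.44, lik 0.14, product 0.06160.
Normalizing constant = 0.18200; the posterior for Coin 3 is its product over the sum, 0.06160/0.18200 = 0.3385.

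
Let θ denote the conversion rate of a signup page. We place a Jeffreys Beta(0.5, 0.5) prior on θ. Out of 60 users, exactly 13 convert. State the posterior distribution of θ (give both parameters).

The binomial likelihood is conjugate to the Beta prior: with 13 successes and 47 failures, the posterior is Beta(0.5+13, 0.5+47) = Beta(13.5, 47.5).

Posterior: Beta(13.5, 47.5)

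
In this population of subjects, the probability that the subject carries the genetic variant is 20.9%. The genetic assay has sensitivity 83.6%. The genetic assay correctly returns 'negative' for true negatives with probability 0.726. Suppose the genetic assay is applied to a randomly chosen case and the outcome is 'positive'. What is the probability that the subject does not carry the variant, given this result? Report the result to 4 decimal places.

P(¬H | E) ≈ 0.5537

Write H for 'the subject carries the genetic variant'. Prior odds H:¬H = 0.209/0.791 = 0.26422. For the 'positive' outcome, the likelihood ratio is 0.836/0.274 = 3.0511.
Posterior odds = 0.26422 × 3.0511 = 0.80617, so P(H|E) = 0.80617/(1+0.80617) = 0.4463. Then P(¬H|E) = 1 − 0.4463 = 0.5537.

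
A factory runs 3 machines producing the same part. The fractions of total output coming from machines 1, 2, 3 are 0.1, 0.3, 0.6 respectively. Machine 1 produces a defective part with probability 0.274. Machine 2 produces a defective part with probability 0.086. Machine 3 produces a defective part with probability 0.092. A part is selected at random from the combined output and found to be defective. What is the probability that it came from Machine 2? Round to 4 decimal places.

Posterior probability ≈ 0.2380

P(defective|M1) = 0.274; P(defective|M2) = 0.086; P(defective|M3) = 0.092.
Prior × likelihood for each source: 0.1·0.274=0.02740, 0.3·0.086=0.02580, 0.6·0.092=0.05520. Summing gives P(defective) = 0.10840.
P(Machine 2 | defective) = 0.02580 / 0.10840 = 0.2380.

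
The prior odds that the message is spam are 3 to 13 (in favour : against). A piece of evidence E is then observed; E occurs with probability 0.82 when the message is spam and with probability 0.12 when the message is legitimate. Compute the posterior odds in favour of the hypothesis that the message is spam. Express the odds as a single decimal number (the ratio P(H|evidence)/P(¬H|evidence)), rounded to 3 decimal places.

Prior odds = 3/13 = 0.23077. In log-odds, ln(0.23077) = -1.4663.
Add log likelihood ratio: ln(6.8333) = 1.9218.
Posterior log-odds = 0.45548, so posterior odds = exp(0.45548) = 1.5769.

Posterior odds ≈ 1.577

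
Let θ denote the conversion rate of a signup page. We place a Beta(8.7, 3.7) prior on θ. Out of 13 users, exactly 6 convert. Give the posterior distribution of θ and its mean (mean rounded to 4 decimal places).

Posterior: Beta(14.7, 10.7); mean ≈ 0.5787

Observing 6 successes and 7 failures updates Beta(8.7, 3.7) by adding the success and failure counts to the two shape parameters: α = 8.7+6 = 14.7, β = 3.7+7 = 10.7.
E[θ | data] = 14.7/(14.7+10.7) = 0.5787.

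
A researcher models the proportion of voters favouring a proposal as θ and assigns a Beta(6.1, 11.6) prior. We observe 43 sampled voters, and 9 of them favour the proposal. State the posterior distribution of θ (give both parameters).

Posterior: Beta(15.1, 45.6)

Observing 9 successes and 34 failures updates Beta(6.1, 11.6) by adding the success and failure counts to the two shape parameters: α = 6.1+9 = 15.1, β = 11.6+34 = 45.6.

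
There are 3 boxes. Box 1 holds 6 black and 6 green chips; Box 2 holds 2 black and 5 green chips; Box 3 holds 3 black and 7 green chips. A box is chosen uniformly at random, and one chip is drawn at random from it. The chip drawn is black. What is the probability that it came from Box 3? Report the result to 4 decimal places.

Posterior probability ≈ 0.2763

P(black|Box 1) = 0.5; P(black|Box 2) = 0.2857; P(black|Box 3) = 0.3.
Prior × likelihood for each source: 0.333333·0.5=0.1667, 0.333333·0.2857=0.09524, 0.333333·0.3=0.1000. Summing gives P(black) = 0.36190.
P(Box 3 | black) = 0.1000 / 0.36190 = 0.2763.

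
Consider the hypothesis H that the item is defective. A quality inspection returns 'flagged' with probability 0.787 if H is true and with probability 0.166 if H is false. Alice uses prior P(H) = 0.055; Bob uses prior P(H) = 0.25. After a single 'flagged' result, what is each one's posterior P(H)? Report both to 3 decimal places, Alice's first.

Alice: 0.216; Bob: 0.612

The likelihood ratio for a 'flagged' result is 0.787/0.166 = 4.7410.
Alice: prior odds 0.055/0.945 = 0.058201; posterior odds 0.27593; posterior probability 0.216.
Bob: prior odds 0.25/0.75 = 0.33333; posterior odds 1.5803; posterior probability 0.612.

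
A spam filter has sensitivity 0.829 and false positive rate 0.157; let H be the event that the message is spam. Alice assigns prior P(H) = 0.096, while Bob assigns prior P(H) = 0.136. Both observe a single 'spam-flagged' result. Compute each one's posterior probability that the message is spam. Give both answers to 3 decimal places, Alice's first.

P('+'|H) = 0.829, P('+'|¬H) = 0.157.
Alice: numerator 0.829·0.096 = 0.079584; evidence = 0.079584+0.157·0.904 = 0.22151; posterior = 0.359.
Bob: numerator 0.829·0.136 = 0.11274; evidence = 0.11274+0.157·0.864 = 0.24839; posterior = 0.454.

Alice: 0.359; Bob: 0.454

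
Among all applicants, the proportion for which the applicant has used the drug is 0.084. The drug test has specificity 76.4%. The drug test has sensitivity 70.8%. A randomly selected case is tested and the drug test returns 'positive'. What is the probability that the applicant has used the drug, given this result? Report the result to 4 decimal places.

P(H | E) ≈ 0.2158

Write H for 'the applicant has used the drug'. Prior odds H:¬H = 0.084/0.916 = 0.091703. For the 'positive' outcome, the likelihood ratio is 0.708/0.236 = 3.0000.
Posterior odds = 0.091703 × 3.0000 = 0.27511, so P(H|E) = 0.27511/(1+0.27511) = 0.2158.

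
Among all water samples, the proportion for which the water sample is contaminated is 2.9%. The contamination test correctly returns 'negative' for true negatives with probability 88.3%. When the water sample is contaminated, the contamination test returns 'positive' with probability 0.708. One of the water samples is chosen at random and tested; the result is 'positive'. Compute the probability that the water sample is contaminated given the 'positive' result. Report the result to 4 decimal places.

P(H | E) ≈ 0.1531

Let H be the event that the water sample is contaminated. P(H) = 0.029, so P(¬H) = 0.971. With E the 'positive' result, P(E|H) = 0.708 and P(E|¬H) = 0.117.
P(E) = 0.708·0.029 + 0.117·0.971 = 0.020532 + 0.11361 = 0.13414.
By Bayes' theorem, P(H|E) = 0.020532 / 0.13414 = 0.1531.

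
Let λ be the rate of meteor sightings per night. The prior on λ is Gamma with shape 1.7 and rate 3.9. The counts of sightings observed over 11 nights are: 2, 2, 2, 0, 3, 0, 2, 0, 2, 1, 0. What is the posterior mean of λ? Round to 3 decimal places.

Posterior mean ≈ 1.054

The Poisson likelihood adds the total count to the shape and the number of exposure periods to the rate. Here ∑xᵢ = 14 and n = 11, so shape 1.7→15.7 and rate 3.9→14.9.
E[λ | data] = 15.7/14.9 = 1.054.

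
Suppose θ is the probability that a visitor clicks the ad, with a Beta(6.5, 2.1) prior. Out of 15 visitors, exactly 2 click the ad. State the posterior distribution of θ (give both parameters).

Observing 2 successes and 13 failures updates Beta(6.5, 2.1) by adding the success and failure counts to the two shape parameters: α = 6.5+2 = 8.5, β = 2.1+13 = 15.1.

Posterior: Beta(8.5, 15.1)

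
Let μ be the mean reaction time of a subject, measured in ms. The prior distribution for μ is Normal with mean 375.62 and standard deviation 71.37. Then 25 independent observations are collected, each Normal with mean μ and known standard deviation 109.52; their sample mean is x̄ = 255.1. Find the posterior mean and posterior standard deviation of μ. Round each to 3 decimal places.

With known σ, the Normal prior is conjugate. Weight on the data is w = (n/σ²)/(n/σ² + 1/τ₀²) = 0.00208427/(0.00208427+0.00019632) = 0.91392.
Posterior mean = w·x̄ + (1−w)·μ₀ = 0.91392·255.1 + 0.086084·375.62 = 265.475. Posterior variance = 1/(0.00208427+0.00019632) = 438.483, so SD = 20.940.

Posterior mean ≈ 265.475; posterior SD ≈ 20.940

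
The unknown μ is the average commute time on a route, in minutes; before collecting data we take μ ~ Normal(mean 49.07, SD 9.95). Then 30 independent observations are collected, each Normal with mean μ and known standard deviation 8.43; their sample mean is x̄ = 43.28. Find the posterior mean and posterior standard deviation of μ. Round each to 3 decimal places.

With known σ, the Normal prior is conjugate. Weight on the data is w = (n/σ²)/(n/σ² + 1/τ₀²) = 0.422149/(0.422149+0.0101008) = 0.97663.
Posterior mean = w·x̄ + (1−w)·μ₀ = 0.97663·43.28 + 0.023368·49.07 = 43.415. Posterior variance = 1/(0.422149+0.0101008) = 2.31348, so SD = 1.521.

Posterior mean ≈ 43.415; posterior SD ≈ 1.521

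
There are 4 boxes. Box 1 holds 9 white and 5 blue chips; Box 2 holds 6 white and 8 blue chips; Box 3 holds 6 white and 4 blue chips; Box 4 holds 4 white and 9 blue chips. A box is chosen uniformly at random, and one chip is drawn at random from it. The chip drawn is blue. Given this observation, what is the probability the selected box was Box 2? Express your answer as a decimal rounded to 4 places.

Tabulate prior·likelihood by source: [1] prior 0.25, lik 0.3571, product 0.08929; [2] prior 0.25, lik 0.5714, product 0.1429; [3] prior 0.25, lik 0.4, product 0.1000; [4] prior 0.25, lik 0.6923, product 0.1731.
Normalizing constant = 0.50522; the posterior for Box 2 is its product over the sum, 0.1429/0.50522 = 0.2828.

Posterior probability ≈ 0.2828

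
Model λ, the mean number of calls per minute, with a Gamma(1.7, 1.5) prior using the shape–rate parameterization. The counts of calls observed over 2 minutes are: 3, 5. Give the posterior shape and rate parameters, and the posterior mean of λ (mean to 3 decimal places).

Total count ∑xᵢ = 8 over n = 2 minutes.
Gamma is conjugate to the Poisson likelihood: posterior is Gamma(shape = 1.7+8 = 9.7, rate = 1.5+2 = 3.5).
Posterior mean = shape/rate = 9.7/3.5 = 2.771.

Posterior: Gamma(shape=9.7, rate=3.5); mean ≈ 2.771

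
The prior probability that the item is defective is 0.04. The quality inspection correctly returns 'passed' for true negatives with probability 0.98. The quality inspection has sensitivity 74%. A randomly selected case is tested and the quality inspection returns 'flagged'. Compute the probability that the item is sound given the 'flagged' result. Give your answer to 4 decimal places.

P(¬H | E) ≈ 0.3934

Write H for 'the item is defective'. Prior odds H:¬H = 0.04/0.96 = 0.041667. For the 'flagged' outcome, the likelihood ratio is 0.74/0.02 = 37.000.
Posterior odds = 0.041667 × 37.000 = 1.5417, so P(H|E) = 1.5417/(1+1.5417) = 0.6066. Then P(¬H|E) = 1 − 0.6066 = 0.3934.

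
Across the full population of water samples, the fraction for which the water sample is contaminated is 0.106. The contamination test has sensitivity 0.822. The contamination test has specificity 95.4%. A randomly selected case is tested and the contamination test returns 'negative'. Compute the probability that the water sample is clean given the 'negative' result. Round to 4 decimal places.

Let H be the event that the water sample is contaminated. P(H) = 0.106, so P(¬H) = 0.894. With E the 'negative' result, P(E|H) = 0.178 and P(E|¬H) = 0.954.
P(E) = 0.178·0.106 + 0.954·0.894 = 0.018868 + 0.85288 = 0.87174.
By Bayes' theorem, P(H|E) = 0.018868 / 0.87174 = 0.0216. Hence P(¬H|E) = 1 − 0.0216 = 0.9784.

P(¬H | E) ≈ 0.9784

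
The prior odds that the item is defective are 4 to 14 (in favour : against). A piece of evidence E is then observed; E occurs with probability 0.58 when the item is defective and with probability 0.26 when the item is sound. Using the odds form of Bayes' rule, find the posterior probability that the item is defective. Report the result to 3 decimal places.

Prior odds = 4/14 = 0.28571. In log-odds, ln(0.28571) = -1.2528.
Add log likelihood ratio: ln(2.2308) = 0.80235.
Posterior log-odds = -0.45042, so posterior odds = exp(-0.45042) = 0.63736. Converting, P(H|E) = 0.63736/1.6374 = 0.389.

Posterior probability ≈ 0.389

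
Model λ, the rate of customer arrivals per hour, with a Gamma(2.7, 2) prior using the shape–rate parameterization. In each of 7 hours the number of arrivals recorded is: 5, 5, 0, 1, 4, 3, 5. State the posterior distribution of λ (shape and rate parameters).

Posterior: Gamma(shape=25.7, rate=9)

The Poisson likelihood adds the total count to the shape and the number of exposure periods to the rate. Here ∑xᵢ = 23 and n = 7, so shape 2.7→25.7 and rate 2→9.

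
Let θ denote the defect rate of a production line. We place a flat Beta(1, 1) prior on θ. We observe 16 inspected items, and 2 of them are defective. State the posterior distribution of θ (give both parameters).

The binomial likelihood is conjugate to the Beta prior: with 2 successes and 14 failures, the posterior is Beta(1+2, 1+14) = Beta(3, 15).

Posterior: Beta(3, 15)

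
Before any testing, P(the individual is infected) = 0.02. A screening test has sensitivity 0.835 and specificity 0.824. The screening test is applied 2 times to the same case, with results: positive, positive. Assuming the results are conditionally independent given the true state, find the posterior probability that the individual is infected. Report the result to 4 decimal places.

Posterior P(H) ≈ 0.3148

Let H be the event that the individual is infected; start with P(H) = 0.02. P('positive'|H) = 0.835, P('positive'|¬H) = 0.176.
Update on result 1 ('positive'): P(H) ← 0.835·0.0200 / (0.835·0.0200 + 0.176·0.9800) = 0.016700/0.18918 = 0.0883.
Update on result 2 ('positive'): P(H) ← 0.835·0.0883 / (0.835·0.0883 + 0.176·0.9117) = 0.073710/0.23417 = 0.3148.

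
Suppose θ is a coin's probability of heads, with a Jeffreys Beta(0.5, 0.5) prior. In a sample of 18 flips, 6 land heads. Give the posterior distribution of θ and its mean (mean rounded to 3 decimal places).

Observing 6 successes and 12 failures updates Beta(0.5, 0.5) by adding the success and failure counts to the two shape parameters: α = 0.5+6 = 6.5, β = 0.5+12 = 12.5.
E[θ | data] = 6.5/(6.5+12.5) = 0.342.

Posterior: Beta(6.5, 12.5); mean ≈ 0.342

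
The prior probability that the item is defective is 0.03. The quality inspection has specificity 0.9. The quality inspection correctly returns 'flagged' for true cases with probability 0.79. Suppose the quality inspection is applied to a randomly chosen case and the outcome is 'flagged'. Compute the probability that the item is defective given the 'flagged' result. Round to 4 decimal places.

Let H be the event that the item is defective. P(H) = 0.03, so P(¬H) = 0.97. With E the 'flagged' result, P(E|H) = 0.79 and P(E|¬H) = 0.1.
P(E) = 0.79·0.03 + 0.1·0.97 = 0.023700 + 0.097000 = 0.12070.
By Bayes' theorem, P(H|E) = 0.023700 / 0.12070 = 0.1964.

P(H | E) ≈ 0.1964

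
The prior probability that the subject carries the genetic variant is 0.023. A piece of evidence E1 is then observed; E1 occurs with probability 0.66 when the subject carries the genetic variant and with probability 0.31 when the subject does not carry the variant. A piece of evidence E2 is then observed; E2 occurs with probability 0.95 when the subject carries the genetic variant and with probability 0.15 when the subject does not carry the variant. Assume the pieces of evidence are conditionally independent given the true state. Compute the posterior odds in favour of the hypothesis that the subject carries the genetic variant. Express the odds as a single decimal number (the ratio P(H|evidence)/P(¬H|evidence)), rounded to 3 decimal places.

Posterior odds ≈ 0.317

Prior odds = 0.023/(1−0.023) = 0.023541.
Likelihood ratio for E1 = 0.66/0.31 = 2.1290.
Likelihood ratio for E2 = 0.95/0.15 = 6.3333.
Posterior odds = prior odds × LR₁ × LR₂ = 0.31743.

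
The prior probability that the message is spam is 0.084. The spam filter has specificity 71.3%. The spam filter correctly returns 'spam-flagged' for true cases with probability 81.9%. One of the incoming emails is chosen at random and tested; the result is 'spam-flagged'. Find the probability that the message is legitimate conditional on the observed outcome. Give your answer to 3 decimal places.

Write H for 'the message is spam'. Prior odds H:¬H = 0.084/0.916 = 0.091703. For the 'spam-flagged' outcome, the likelihood ratio is 0.819/0.287 = 2.8537.
Posterior odds = 0.091703 × 2.8537 = 0.26169, so P(H|E) = 0.26169/(1+0.26169) = 0.207. Then P(¬H|E) = 1 − 0.207 = 0.793.

P(¬H | E) ≈ 0.793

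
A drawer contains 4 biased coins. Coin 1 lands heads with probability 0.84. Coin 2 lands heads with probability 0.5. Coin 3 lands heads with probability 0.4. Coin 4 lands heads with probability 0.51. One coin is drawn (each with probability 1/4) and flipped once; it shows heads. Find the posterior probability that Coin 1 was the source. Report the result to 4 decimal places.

P(heads|C1) = 0.84; P(heads|C2) = 0.5; P(heads|C3) = 0.4; P(heads|C4) = 0.51.
Prior × likelihood for each source: 0.25·0.84=0.2100, 0.25·0.5=0.1250, 0.25·0.4=0.1000, 0.25·0.51=0.1275. Summing gives P(heads) = 0.56250.
P(Coin 1 | heads) = 0.2100 / 0.56250 = 0.3733.

Posterior probability ≈ 0.3733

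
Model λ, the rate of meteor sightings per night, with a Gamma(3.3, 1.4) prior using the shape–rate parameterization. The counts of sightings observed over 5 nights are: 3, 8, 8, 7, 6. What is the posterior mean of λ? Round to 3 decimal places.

Posterior mean ≈ 5.516

The Poisson likelihood adds the total count to the shape and the number of exposure periods to the rate. Here ∑xᵢ = 32 and n = 5, so shape 3.3→35.3 and rate 1.4→6.4.
E[λ | data] = 35.3/6.4 = 5.516.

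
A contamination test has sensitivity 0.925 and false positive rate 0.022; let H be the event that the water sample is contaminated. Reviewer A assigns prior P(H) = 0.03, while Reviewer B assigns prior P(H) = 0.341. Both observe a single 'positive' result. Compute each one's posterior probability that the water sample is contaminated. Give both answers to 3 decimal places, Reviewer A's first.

The likelihood ratio for a 'positive' result is 0.925/0.022 = 42.045.
Reviewer A: prior odds 0.03/0.97 = 0.030928; posterior odds 1.3004; posterior probability 0.565.
Reviewer B: prior odds 0.341/0.659 = 0.51745; posterior odds 21.756; posterior probability 0.956.

Reviewer A: 0.565; Reviewer B: 0.956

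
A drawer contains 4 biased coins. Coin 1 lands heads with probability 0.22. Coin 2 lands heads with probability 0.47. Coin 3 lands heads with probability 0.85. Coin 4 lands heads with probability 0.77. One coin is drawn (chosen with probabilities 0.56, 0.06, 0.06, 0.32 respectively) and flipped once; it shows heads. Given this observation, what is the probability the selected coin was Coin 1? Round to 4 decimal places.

Posterior probability ≈ 0.2745

Tabulate prior·likelihood by source: [1] prior 0.56, lik 0.22, product 0.1232; [2] prior 0.06, lik 0.47, product 0.02820; [3] prior 0.06, lik 0.85, product 0.05100; [4] prior 0.32, lik 0.77, product 0.2464.
Normalizing constant = 0.44880; the posterior for Coin 1 is its product over the sum, 0.1232/0.44880 = 0.2745.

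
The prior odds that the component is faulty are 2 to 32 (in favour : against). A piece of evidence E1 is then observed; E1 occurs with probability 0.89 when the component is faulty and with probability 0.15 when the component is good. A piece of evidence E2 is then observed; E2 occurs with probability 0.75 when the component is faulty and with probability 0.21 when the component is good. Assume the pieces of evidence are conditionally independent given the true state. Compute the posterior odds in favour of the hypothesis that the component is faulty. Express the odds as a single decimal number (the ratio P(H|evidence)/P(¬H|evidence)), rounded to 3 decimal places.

Prior odds = 2/32 = 0.062500.
Likelihood ratio for E1 = 0.89/0.15 = 5.9333.
Likelihood ratio for E2 = 0.75/0.21 = 3.5714.
Posterior odds = prior odds × LR₁ × LR₂ = 1.3244.

Posterior odds ≈ 1.324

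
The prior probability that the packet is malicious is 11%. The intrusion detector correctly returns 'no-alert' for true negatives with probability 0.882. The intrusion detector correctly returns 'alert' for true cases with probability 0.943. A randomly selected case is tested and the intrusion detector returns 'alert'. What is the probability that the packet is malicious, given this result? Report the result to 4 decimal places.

Let H be the event that the packet is malicious. P(H) = 0.11, so P(¬H) = 0.89. With E the 'alert' result, P(E|H) = 0.943 and P(E|¬H) = 0.118.
P(E) = 0.943·0.11 + 0.118·0.89 = 0.10373 + 0.10502 = 0.20875.
By Bayes' theorem, P(H|E) = 0.10373 / 0.20875 = 0.4969.

P(H | E) ≈ 0.4969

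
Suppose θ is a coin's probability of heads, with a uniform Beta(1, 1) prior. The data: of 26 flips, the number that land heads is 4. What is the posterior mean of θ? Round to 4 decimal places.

Posterior mean ≈ 0.1786

Observing 4 successes and 22 failures updates Beta(1, 1) by adding the success and failure counts to the two shape parameters: α = 1+4 = 5, β = 1+22 = 23.
E[θ | data] = 5/(5+23) = 0.1786.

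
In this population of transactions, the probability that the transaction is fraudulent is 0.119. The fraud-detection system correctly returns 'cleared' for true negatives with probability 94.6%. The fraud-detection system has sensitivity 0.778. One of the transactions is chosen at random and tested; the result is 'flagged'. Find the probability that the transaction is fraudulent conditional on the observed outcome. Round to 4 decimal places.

Let H be the event that the transaction is fraudulent. P(H) = 0.119, so P(¬H) = 0.881. With E the 'flagged' result, P(E|H) = 0.778 and P(E|¬H) = 0.054.
P(E) = 0.778·0.119 + 0.054·0.881 = 0.092582 + 0.047574 = 0.14016.
By Bayes' theorem, P(H|E) = 0.092582 / 0.14016 = 0.6606.

P(H | E) ≈ 0.6606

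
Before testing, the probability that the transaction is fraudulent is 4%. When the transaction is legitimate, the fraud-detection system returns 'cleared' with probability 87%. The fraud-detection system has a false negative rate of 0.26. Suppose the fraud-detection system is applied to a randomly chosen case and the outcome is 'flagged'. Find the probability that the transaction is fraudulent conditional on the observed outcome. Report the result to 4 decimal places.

P(H | E) ≈ 0.1917

Let H be the event that the transaction is fraudulent. P(H) = 0.04, so P(¬H) = 0.96. With E the 'flagged' result, P(E|H) = 0.74 and P(E|¬H) = 0.13.
P(E) = 0.74·0.04 + 0.13·0.96 = 0.029600 + 0.12480 = 0.15440.
By Bayes' theorem, P(H|E) = 0.029600 / 0.15440 = 0.1917.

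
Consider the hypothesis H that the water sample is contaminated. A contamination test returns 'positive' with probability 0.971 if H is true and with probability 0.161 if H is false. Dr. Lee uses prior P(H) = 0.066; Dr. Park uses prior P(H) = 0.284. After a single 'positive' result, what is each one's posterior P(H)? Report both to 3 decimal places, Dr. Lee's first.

Dr. Lee: 0.299; Dr. Park: 0.705

P('+'|H) = 0.971, P('+'|¬H) = 0.161.
Dr. Lee: numerator 0.971·0.066 = 0.064086; evidence = 0.064086+0.161·0.934 = 0.21446; posterior = 0.299.
Dr. Park: numerator 0.971·0.284 = 0.27576; evidence = 0.27576+0.161·0.716 = 0.39104; posterior = 0.705.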